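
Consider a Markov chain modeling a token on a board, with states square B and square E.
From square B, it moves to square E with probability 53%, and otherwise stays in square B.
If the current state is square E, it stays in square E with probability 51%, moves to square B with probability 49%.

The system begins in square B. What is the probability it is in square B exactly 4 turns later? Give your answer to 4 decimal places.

0.4804

Propagate the distribution vector 4 turns from square B.
After 0 turns: (1.0000, 0.0000)
After 1 turn: (0.4700, 0.5300)
After 2 turns: (0.4806, 0.5194)
After 3 turns: (0.4804, 0.5196)
After 4 turns: (0.4804, 0.5196)
P(in square B after 4 turns) = 0.4804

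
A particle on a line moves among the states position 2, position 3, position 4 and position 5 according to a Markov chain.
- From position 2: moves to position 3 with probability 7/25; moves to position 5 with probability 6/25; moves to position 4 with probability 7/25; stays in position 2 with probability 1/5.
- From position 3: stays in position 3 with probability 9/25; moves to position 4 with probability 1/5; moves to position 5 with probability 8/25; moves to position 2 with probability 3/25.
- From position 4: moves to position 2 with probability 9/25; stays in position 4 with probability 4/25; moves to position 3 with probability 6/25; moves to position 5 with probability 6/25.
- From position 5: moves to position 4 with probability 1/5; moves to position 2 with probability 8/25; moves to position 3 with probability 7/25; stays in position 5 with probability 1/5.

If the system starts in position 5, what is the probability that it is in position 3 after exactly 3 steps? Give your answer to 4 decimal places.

Propagate the distribution vector 3 steps from position 5.
After 0 steps: (0.0000, 0.0000, 0.0000, 1.0000)
After 1 step: (0.3200, 0.2800, 0.2000, 0.2000)
After 2 steps: (0.2336, 0.2944, 0.2176, 0.2544)
After 3 steps: (0.2418, 0.2948, 0.2100, 0.2534)
P(in position 3 after 3 steps) = 0.2948

0.2948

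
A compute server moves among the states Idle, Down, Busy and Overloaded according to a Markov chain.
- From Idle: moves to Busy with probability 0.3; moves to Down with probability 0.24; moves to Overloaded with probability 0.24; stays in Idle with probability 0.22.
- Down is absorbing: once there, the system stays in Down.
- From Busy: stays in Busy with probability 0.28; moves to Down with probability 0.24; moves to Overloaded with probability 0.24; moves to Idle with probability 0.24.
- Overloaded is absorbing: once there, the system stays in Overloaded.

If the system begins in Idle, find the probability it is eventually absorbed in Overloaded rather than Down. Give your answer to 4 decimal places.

0.5000

Let h(s) be the probability of absorption at Overloaded starting from transient state s. Then h(Overloaded) = 1 and h(Down) = 0. By first-step analysis:
h(Idle) = 0.22·h(Idle) + 0.24·0 + 0.3·h(Busy) + 0.24·1
h(Busy) = 0.24·h(Idle) + 0.24·0 + 0.28·h(Busy) + 0.24·1
Solving: h(Idle) = 0.5000, h(Busy) = 0.5000.
Starting from Idle, the probability is 0.5000.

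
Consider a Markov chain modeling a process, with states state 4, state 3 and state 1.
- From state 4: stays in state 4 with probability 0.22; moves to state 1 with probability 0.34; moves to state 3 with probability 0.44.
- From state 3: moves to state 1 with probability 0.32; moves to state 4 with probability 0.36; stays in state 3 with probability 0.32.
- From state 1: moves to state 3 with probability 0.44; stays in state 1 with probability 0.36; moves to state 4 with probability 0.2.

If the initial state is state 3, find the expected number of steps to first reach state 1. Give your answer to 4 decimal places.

3.0645

Let t(s) be the expected number of steps to first reach state 1 from state s, with t(state 1) = 0. Conditioning on the first step:
t(state 4) = 1 + 0.22·t(state 4) + 0.44·t(state 3)
t(state 3) = 1 + 0.36·t(state 4) + 0.32·t(state 3)
Solving: t(state 4) = 3.0108, t(state 3) = 3.0645.
Expected steps from state 3 to state 1: 3.0645.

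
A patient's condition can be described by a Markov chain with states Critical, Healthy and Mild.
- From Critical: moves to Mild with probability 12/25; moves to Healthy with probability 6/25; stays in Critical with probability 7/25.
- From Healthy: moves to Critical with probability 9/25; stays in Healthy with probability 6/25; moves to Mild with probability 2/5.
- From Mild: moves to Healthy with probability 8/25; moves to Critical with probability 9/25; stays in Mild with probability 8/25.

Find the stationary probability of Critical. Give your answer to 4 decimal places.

0.3333

Let the stationary distribution be π with π = πP and π_1 + π_2 + π_3 = 1.
π_1 = 0.28·π_1 + 0.36·π_2 + 0.36·π_3
π_2 = 0.24·π_1 + 0.24·π_2 + 0.32·π_3
Solving with the normalization constraint gives π = (0.3333, 0.2716, 0.3951).
So the stationary probability of Critical is 0.3333.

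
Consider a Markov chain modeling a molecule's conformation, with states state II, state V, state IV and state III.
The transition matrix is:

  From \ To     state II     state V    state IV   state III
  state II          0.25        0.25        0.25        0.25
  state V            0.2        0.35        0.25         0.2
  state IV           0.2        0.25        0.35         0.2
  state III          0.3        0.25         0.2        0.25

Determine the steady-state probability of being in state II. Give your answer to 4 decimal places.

Let the stationary distribution be π with π = πP and π_1 + π_2 + π_3 + π_4 = 1.
π_1 = 0.25·π_1 + 0.2·π_2 + 0.2·π_3 + 0.3·π_4
π_2 = 0.25·π_1 + 0.35·π_2 + 0.25·π_3 + 0.25·π_4
π_3 = 0.25·π_1 + 0.25·π_2 + 0.35·π_3 + 0.2·π_4
Solving with the normalization constraint gives π = (0.2340, 0.2778, 0.2654, 0.2228).
So the stationary probability of state II is 0.2340.

0.2340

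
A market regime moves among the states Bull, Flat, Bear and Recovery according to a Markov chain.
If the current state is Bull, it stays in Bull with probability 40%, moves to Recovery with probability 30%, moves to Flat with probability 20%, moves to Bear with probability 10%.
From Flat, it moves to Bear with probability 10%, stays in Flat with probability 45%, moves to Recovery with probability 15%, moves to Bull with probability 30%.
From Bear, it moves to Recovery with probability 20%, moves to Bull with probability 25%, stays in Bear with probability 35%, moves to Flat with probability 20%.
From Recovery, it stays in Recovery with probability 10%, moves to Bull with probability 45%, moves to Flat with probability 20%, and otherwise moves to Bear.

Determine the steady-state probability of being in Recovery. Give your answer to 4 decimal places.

0.2022

Let the stationary distribution be π with π = πP and π_1 + π_2 + π_3 + π_4 = 1.
π_1 = 0.4·π_1 + 0.3·π_2 + 0.25·π_3 + 0.45·π_4
π_2 = 0.2·π_1 + 0.45·π_2 + 0.2·π_3 + 0.2·π_4
π_3 = 0.1·π_1 + 0.1·π_2 + 0.35·π_3 + 0.25·π_4
Solving with the normalization constraint gives π = (0.3574, 0.2667, 0.1738, 0.2022).
So the stationary probability of Recovery is 0.2022.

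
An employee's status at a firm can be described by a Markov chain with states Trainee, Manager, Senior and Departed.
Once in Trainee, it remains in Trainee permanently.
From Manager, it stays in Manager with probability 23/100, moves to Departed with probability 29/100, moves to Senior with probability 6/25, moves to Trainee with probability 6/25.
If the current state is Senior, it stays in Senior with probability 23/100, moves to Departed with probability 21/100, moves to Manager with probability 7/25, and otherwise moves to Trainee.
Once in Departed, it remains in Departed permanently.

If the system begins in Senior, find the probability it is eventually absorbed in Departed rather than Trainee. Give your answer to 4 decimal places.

0.4621

Let h(s) be the probability of absorption at Departed starting from transient state s. Then h(Departed) = 1 and h(Trainee) = 0. By first-step analysis:
h(Manager) = 0.24·0 + 0.23·h(Manager) + 0.24·h(Senior) + 0.29·1
h(Senior) = 0.28·0 + 0.28·h(Manager) + 0.23·h(Senior) + 0.21·1
Solving: h(Manager) = 0.5206, h(Senior) = 0.4621.
Starting from Senior, the probability is 0.4621.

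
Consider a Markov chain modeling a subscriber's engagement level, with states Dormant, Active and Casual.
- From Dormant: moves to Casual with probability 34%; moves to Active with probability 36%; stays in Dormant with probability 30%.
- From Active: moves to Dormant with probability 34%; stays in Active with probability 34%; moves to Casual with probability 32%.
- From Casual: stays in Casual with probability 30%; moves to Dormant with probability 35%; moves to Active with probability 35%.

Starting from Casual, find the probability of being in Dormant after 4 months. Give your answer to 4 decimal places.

Propagate the distribution vector 4 months from Casual.
After 0 months: (0.0000, 0.0000, 1.0000)
After 1 month: (0.3500, 0.3500, 0.3000)
After 2 months: (0.3290, 0.3500, 0.3210)
After 3 months: (0.3301, 0.3498, 0.3202)
After 4 months: (0.3300, 0.3498, 0.3202)
P(in Dormant after 4 months) = 0.3300

0.3300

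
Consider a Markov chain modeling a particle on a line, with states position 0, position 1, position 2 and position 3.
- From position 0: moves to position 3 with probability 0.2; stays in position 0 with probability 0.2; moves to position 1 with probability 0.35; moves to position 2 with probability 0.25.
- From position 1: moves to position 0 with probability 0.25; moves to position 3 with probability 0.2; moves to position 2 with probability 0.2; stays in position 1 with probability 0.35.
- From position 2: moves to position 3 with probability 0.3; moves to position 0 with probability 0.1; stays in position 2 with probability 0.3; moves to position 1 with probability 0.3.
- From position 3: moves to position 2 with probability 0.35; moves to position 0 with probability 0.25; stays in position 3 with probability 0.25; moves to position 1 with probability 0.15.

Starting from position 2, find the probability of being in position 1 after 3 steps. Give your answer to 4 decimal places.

Propagate the distribution vector 3 steps from position 2.
After 0 steps: (0.0000, 0.0000, 1.0000, 0.0000)
After 1 step: (0.1000, 0.3000, 0.3000, 0.3000)
After 2 steps: (0.2000, 0.2750, 0.2800, 0.2450)
After 3 steps: (0.1980, 0.2870, 0.2748, 0.2403)
P(in position 1 after 3 steps) = 0.2870

0.2870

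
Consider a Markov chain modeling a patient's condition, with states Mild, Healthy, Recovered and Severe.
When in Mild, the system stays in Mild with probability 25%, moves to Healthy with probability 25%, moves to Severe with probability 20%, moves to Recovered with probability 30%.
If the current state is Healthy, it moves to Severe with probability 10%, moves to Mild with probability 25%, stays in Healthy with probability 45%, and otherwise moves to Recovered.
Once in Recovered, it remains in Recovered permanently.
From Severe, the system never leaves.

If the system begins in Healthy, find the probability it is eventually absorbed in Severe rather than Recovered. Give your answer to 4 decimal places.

Let h(s) be the probability of absorption at Severe starting from transient state s. Then h(Severe) = 1 and h(Recovered) = 0. By first-step analysis:
h(Mild) = 0.25·h(Mild) + 0.25·h(Healthy) + 0.3·0 + 0.2·1
h(Healthy) = 0.25·h(Mild) + 0.45·h(Healthy) + 0.2·0 + 0.1·1
Solving: h(Mild) = 0.3857, h(Healthy) = 0.3571.
Starting from Healthy, the probability is 0.3571.

0.3571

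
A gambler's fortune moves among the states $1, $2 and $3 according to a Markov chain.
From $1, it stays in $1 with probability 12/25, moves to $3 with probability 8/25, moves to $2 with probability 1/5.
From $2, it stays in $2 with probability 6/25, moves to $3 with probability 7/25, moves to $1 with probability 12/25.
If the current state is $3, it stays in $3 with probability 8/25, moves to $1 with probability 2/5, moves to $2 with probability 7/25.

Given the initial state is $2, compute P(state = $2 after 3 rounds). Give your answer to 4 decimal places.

Propagate the distribution vector 3 rounds from $2.
After 0 rounds: (0.0000, 1.0000, 0.0000)
After 1 round: (0.4800, 0.2400, 0.2800)
After 2 rounds: (0.4576, 0.2320, 0.3104)
After 3 rounds: (0.4552, 0.2341, 0.3107)
P(in $2 after 3 rounds) = 0.2341

0.2341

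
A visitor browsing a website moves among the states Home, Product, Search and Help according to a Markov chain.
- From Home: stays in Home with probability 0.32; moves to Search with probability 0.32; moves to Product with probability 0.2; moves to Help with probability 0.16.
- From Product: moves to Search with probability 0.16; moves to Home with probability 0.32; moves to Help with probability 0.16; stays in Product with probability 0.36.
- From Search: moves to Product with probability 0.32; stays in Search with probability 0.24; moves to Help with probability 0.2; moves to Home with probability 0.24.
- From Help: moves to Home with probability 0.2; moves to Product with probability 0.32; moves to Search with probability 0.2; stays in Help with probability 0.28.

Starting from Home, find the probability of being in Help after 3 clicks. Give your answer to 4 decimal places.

0.1928

Propagate the distribution vector 3 clicks from Home.
After 0 clicks: (1.0000, 0.0000, 0.0000, 0.0000)
After 1 click: (0.3200, 0.2000, 0.3200, 0.1600)
After 2 clicks: (0.2752, 0.2896, 0.2432, 0.1920)
After 3 clicks: (0.2775, 0.2986, 0.2312, 0.1928)
P(in Help after 3 clicks) = 0.1928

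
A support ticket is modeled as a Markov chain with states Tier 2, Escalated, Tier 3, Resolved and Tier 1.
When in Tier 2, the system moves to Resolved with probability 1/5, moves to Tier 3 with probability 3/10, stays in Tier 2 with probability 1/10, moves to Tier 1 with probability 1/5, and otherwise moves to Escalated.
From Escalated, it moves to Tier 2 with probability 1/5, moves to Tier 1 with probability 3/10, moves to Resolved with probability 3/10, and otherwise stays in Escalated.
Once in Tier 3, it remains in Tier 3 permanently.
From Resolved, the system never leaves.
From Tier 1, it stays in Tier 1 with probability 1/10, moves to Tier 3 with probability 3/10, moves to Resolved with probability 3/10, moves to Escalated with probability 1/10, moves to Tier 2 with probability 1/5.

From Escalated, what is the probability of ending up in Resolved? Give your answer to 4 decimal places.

Let h(s) be the probability of absorption at Resolved starting from transient state s. Then h(Resolved) = 1 and h(Tier 3) = 0. By first-step analysis:
h(Tier 2) = 0.1·h(Tier 2) + 0.2·h(Escalated) + 0.3·0 + 0.2·1 + 0.2·h(Tier 1)
h(Escalated) = 0.2·h(Tier 2) + 0.2·h(Escalated) + 0.3·1 + 0.3·h(Tier 1)
h(Tier 1) = 0.2·h(Tier 2) + 0.1·h(Escalated) + 0.3·0 + 0.3·1 + 0.1·h(Tier 1)
Solving: h(Tier 2) = 0.4916, h(Escalated) = 0.6927, h(Tier 1) = 0.5196.
Starting from Escalated, the probability is 0.6927.

0.6927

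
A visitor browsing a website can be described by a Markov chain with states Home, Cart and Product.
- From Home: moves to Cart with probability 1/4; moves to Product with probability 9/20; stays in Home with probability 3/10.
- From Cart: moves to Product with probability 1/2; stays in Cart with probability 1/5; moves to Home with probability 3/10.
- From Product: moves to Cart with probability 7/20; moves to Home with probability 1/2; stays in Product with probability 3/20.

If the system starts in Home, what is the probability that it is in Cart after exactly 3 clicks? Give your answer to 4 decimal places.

0.2686

Propagate the distribution vector 3 clicks from Home.
After 0 clicks: (1.0000, 0.0000, 0.0000)
After 1 click: (0.3000, 0.2500, 0.4500)
After 2 clicks: (0.3900, 0.2825, 0.3275)
After 3 clicks: (0.3655, 0.2686, 0.3659)
P(in Cart after 3 clicks) = 0.2686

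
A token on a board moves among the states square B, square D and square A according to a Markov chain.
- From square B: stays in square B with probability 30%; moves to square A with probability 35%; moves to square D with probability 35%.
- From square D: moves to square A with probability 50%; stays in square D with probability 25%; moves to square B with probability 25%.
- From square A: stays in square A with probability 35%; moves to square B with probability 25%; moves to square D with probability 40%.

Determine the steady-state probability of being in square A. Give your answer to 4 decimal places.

0.4005

Let the stationary distribution be π with π = πP and π_1 + π_2 + π_3 = 1.
π_1 = 0.3·π_1 + 0.25·π_2 + 0.25·π_3
π_2 = 0.35·π_1 + 0.25·π_2 + 0.4·π_3
Solving with the normalization constraint gives π = (0.2632, 0.3364, 0.4005).
So the stationary probability of square A is 0.4005.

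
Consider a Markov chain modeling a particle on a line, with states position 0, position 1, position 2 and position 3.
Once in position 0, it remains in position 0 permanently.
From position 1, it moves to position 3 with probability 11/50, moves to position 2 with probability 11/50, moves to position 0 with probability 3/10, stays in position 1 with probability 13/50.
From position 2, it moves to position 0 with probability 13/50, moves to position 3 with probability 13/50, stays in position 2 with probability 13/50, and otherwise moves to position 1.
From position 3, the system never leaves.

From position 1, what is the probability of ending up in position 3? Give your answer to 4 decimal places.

0.4407

Let h(s) be the probability of absorption at position 3 starting from transient state s. Then h(position 3) = 1 and h(position 0) = 0. By first-step analysis:
h(position 1) = 0.3·0 + 0.26·h(position 1) + 0.22·h(position 2) + 0.22·1
h(position 2) = 0.26·0 + 0.22·h(position 1) + 0.26·h(position 2) + 0.26·1
Solving: h(position 1) = 0.4407, h(position 2) = 0.4824.
Starting from position 1, the probability is 0.4407.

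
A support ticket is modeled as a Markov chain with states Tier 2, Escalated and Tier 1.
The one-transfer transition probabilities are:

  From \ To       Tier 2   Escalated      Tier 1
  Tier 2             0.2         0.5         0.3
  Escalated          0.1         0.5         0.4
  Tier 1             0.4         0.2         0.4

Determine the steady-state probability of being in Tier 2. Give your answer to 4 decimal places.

Let the stationary distribution be π with π = πP and π_1 + π_2 + π_3 = 1.
π_1 = 0.2·π_1 + 0.1·π_2 + 0.4·π_3
π_2 = 0.5·π_1 + 0.5·π_2 + 0.2·π_3
Solving with the normalization constraint gives π = (0.2366, 0.3871, 0.3763).
So the stationary probability of Tier 2 is 0.2366.

0.2366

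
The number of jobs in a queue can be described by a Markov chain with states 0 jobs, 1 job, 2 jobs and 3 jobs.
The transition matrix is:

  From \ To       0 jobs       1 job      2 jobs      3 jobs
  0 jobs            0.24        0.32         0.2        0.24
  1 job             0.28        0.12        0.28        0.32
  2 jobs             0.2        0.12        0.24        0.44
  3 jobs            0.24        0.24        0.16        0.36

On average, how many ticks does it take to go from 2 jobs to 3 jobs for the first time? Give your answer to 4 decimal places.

2.6605

Let t(s) be the expected number of ticks to first reach 3 jobs from state s, with t(3 jobs) = 0. Conditioning on the first tick:
t(0 jobs) = 1 + 0.24·t(0 jobs) + 0.32·t(1 job) + 0.2·t(2 jobs)
t(1 job) = 1 + 0.28·t(0 jobs) + 0.12·t(1 job) + 0.28·t(2 jobs)
t(2 jobs) = 1 + 0.2·t(0 jobs) + 0.12·t(1 job) + 0.24·t(2 jobs)
Solving: t(0 jobs) = 3.2918, t(1 job) = 3.0303, t(2 jobs) = 2.6605.
Expected ticks from 2 jobs to 3 jobs: 2.6605.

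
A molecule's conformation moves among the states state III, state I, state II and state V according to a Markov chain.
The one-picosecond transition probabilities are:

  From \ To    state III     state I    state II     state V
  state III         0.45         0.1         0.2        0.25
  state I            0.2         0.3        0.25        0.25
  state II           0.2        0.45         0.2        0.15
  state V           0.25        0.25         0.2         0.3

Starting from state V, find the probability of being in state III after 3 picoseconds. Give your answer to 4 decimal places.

0.2816

Propagate the distribution vector 3 picoseconds from state V.
After 0 picoseconds: (0.0000, 0.0000, 0.0000, 1.0000)
After 1 picosecond: (0.2500, 0.2500, 0.2000, 0.3000)
After 2 picoseconds: (0.2775, 0.2650, 0.2125, 0.2450)
After 3 picoseconds: (0.2816, 0.2641, 0.2133, 0.2410)
P(in state III after 3 picoseconds) = 0.2816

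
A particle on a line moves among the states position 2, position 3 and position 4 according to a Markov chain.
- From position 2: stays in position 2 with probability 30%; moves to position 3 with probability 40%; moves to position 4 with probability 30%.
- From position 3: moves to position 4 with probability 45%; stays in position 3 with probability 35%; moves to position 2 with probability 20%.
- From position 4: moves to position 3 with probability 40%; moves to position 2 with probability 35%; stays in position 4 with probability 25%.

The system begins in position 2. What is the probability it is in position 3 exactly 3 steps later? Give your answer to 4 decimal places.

0.3810

Propagate the distribution vector 3 steps from position 2.
After 0 steps: (1.0000, 0.0000, 0.0000)
After 1 step: (0.3000, 0.4000, 0.3000)
After 2 steps: (0.2750, 0.3800, 0.3450)
After 3 steps: (0.2793, 0.3810, 0.3398)
P(in position 3 after 3 steps) = 0.3810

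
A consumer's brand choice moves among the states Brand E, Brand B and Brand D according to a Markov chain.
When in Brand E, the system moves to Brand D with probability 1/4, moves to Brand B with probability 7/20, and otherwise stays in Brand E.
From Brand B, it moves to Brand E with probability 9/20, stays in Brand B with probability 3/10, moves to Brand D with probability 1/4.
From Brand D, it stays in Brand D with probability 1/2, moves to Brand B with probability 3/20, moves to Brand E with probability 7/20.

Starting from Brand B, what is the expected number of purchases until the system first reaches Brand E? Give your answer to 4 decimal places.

Let t(s) be the expected number of purchases to first reach Brand E from state s, with t(Brand E) = 0. Conditioning on the first purchase:
t(Brand B) = 1 + 0.3·t(Brand B) + 0.25·t(Brand D)
t(Brand D) = 1 + 0.15·t(Brand B) + 0.5·t(Brand D)
Solving: t(Brand B) = 2.4000, t(Brand D) = 2.7200.
Expected purchases from Brand B to Brand E: 2.4000.

2.4000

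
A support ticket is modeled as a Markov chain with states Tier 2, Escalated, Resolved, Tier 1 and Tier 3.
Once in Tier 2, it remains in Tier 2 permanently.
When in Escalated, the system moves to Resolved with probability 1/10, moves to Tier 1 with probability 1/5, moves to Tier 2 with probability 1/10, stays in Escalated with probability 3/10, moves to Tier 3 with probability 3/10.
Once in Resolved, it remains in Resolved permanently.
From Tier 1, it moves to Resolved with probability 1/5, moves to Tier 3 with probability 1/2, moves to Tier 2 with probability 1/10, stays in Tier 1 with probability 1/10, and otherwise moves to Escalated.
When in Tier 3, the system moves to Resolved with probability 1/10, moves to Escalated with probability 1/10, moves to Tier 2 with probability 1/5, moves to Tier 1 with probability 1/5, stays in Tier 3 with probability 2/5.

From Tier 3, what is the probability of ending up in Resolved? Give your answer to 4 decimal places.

0.4111

Let h(s) be the probability of absorption at Resolved starting from transient state s. Then h(Resolved) = 1 and h(Tier 2) = 0. By first-step analysis:
h(Escalated) = 0.1·0 + 0.3·h(Escalated) + 0.1·1 + 0.2·h(Tier 1) + 0.3·h(Tier 3)
h(Tier 1) = 0.1·0 + 0.1·h(Escalated) + 0.2·1 + 0.1·h(Tier 1) + 0.5·h(Tier 3)
h(Tier 3) = 0.2·0 + 0.1·h(Escalated) + 0.1·1 + 0.2·h(Tier 1) + 0.4·h(Tier 3)
Solving: h(Escalated) = 0.4625, h(Tier 1) = 0.5020, h(Tier 3) = 0.4111.
Starting from Tier 3, the probability is 0.4111.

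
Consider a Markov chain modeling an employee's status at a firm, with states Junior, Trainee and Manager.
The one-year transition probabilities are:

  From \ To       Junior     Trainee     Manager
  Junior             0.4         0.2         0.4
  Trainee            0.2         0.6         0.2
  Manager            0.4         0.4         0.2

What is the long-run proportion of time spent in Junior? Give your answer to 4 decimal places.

0.3158

Let the stationary distribution be π with π = πP and π_1 + π_2 + π_3 = 1.
π_1 = 0.4·π_1 + 0.2·π_2 + 0.4·π_3
π_2 = 0.2·π_1 + 0.6·π_2 + 0.4·π_3
Solving with the normalization constraint gives π = (0.3158, 0.4211, 0.2632).
So the stationary probability of Junior is 0.3158.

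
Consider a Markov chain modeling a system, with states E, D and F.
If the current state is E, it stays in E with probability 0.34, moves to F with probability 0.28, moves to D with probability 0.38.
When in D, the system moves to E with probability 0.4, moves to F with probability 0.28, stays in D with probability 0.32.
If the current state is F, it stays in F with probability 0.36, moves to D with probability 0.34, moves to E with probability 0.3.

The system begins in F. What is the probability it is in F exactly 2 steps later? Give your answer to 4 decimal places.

0.3088

Sum over the intermediate state after 1 step:
P = P(F→E)·P(E→F) + P(F→D)·P(D→F) + P(F→F)·P(F→F)
  = 0.3×0.28 + 0.34×0.28 + 0.36×0.36
  = 0.0840 + 0.0952 + 0.1296 = 0.3088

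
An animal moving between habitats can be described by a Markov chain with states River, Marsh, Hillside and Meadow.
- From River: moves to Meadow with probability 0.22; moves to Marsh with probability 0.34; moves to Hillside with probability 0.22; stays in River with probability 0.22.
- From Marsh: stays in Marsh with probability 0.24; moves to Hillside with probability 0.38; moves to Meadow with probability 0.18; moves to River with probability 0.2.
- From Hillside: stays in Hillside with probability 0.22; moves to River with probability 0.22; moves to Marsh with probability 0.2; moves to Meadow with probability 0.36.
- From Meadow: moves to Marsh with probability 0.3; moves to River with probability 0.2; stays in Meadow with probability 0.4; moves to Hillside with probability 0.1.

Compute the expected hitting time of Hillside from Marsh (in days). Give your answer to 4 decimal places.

Let t(s) be the expected number of days to first reach Hillside from state s, with t(Hillside) = 0. Conditioning on the first day:
t(River) = 1 + 0.22·t(River) + 0.34·t(Marsh) + 0.22·t(Meadow)
t(Marsh) = 1 + 0.2·t(River) + 0.24·t(Marsh) + 0.18·t(Meadow)
t(Meadow) = 1 + 0.2·t(River) + 0.3·t(Marsh) + 0.4·t(Meadow)
Solving: t(River) = 4.2098, t(Marsh) = 3.5740, t(Meadow) = 4.8569.
Expected days from Marsh to Hillside: 3.5740.

3.5740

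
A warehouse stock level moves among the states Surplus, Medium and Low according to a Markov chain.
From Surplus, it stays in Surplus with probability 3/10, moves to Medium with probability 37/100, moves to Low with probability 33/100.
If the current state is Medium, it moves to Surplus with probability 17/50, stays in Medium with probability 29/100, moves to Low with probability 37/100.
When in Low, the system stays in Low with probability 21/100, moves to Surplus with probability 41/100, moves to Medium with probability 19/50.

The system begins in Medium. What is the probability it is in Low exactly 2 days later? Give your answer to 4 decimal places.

Sum over the intermediate state after 1 day:
P = P(Medium→Surplus)·P(Surplus→Low) + P(Medium→Medium)·P(Medium→Low) + P(Medium→Low)·P(Low→Low)
  = 0.34×0.33 + 0.29×0.37 + 0.37×0.21
  = 0.1122 + 0.1073 + 0.0777 = 0.2972

0.2972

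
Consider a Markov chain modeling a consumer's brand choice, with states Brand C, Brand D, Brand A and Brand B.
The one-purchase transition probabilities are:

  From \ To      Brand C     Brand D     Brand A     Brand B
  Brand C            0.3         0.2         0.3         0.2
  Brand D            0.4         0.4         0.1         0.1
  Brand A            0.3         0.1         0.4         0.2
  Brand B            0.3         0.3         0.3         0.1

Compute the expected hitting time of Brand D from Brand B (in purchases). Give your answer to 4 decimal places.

4.9180

Let t(s) be the expected number of purchases to first reach Brand D from state s, with t(Brand D) = 0. Conditioning on the first purchase:
t(Brand C) = 1 + 0.3·t(Brand C) + 0.3·t(Brand A) + 0.2·t(Brand B)
t(Brand A) = 1 + 0.3·t(Brand C) + 0.4·t(Brand A) + 0.2·t(Brand B)
t(Brand B) = 1 + 0.3·t(Brand C) + 0.3·t(Brand A) + 0.1·t(Brand B)
Solving: t(Brand C) = 5.4098, t(Brand A) = 6.0109, t(Brand B) = 4.9180.
Expected purchases from Brand B to Brand D: 4.9180.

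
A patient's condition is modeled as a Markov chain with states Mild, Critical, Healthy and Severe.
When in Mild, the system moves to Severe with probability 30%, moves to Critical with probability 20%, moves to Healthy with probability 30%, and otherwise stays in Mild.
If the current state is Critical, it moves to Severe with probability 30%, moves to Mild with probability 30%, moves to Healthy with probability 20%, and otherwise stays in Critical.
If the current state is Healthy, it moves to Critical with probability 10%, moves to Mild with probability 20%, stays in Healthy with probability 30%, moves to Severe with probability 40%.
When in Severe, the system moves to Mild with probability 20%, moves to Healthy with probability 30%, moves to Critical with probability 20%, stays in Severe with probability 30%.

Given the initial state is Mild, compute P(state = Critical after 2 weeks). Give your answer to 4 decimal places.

0.1700

Propagate the distribution vector 2 weeks from Mild.
After 0 weeks: (1.0000, 0.0000, 0.0000, 0.0000)
After 1 week: (0.2000, 0.2000, 0.3000, 0.3000)
After 2 weeks: (0.2200, 0.1700, 0.2800, 0.3300)
P(in Critical after 2 weeks) = 0.1700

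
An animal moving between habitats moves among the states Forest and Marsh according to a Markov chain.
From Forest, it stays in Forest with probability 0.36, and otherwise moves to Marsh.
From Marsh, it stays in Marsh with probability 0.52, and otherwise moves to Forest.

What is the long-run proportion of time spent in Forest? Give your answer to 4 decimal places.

0.4286

Let the stationary distribution be π with π = πP and π_1 + π_2 = 1.
π_1 = 0.36·π_1 + 0.48·π_2
Solving with the normalization constraint gives π = (0.4286, 0.5714).
So the stationary probability of Forest is 0.4286.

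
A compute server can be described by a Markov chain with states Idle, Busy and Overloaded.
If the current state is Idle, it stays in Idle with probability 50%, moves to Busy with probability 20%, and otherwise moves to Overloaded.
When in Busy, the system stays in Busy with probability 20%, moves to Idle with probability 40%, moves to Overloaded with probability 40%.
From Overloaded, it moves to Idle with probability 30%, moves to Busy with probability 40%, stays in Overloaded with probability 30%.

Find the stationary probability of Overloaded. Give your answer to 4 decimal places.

Let the stationary distribution be π with π = πP and π_1 + π_2 + π_3 = 1.
π_1 = 0.5·π_1 + 0.4·π_2 + 0.3·π_3
π_2 = 0.2·π_1 + 0.2·π_2 + 0.4·π_3
Solving with the normalization constraint gives π = (0.4082, 0.2653, 0.3265).
So the stationary probability of Overloaded is 0.3265.

0.3265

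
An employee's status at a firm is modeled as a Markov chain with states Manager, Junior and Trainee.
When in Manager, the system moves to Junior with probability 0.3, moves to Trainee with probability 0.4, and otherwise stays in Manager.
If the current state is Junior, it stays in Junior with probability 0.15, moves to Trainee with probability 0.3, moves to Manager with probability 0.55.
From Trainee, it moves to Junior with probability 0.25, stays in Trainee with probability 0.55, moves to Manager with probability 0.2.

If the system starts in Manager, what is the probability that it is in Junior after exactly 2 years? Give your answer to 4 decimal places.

0.2350

Sum over the intermediate state after 1 year:
P = P(Manager→Manager)·P(Manager→Junior) + P(Manager→Junior)·P(Junior→Junior) + P(Manager→Trainee)·P(Trainee→Junior)
  = 0.3×0.3 + 0.3×0.15 + 0.4×0.25
  = 0.0900 + 0.0450 + 0.1000 = 0.2350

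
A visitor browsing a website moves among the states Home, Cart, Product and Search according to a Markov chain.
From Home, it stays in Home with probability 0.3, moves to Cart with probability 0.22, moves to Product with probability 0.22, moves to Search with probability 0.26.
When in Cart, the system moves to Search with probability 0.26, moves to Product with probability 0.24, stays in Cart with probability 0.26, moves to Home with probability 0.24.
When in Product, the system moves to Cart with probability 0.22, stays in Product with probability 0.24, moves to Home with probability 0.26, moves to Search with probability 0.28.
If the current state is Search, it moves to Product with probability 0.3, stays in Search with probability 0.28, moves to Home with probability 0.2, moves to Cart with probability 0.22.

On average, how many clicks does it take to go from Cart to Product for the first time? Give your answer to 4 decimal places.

3.9835

Let t(s) be the expected number of clicks to first reach Product from state s, with t(Product) = 0. Conditioning on the first click:
t(Home) = 1 + 0.3·t(Home) + 0.22·t(Cart) + 0.26·t(Search)
t(Cart) = 1 + 0.24·t(Home) + 0.26·t(Cart) + 0.26·t(Search)
t(Search) = 1 + 0.2·t(Home) + 0.22·t(Cart) + 0.28·t(Search)
Solving: t(Home) = 4.0682, t(Cart) = 3.9835, t(Search) = 3.7361.
Expected clicks from Cart to Product: 3.9835.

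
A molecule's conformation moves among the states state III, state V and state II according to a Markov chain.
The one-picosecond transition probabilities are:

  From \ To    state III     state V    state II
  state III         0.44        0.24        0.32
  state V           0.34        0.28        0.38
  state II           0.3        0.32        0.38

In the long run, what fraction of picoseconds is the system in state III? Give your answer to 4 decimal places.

Let the stationary distribution be π with π = πP and π_1 + π_2 + π_3 = 1.
π_1 = 0.44·π_1 + 0.34·π_2 + 0.3·π_3
π_2 = 0.24·π_1 + 0.28·π_2 + 0.32·π_3
Solving with the normalization constraint gives π = (0.3619, 0.2799, 0.3583).
So the stationary probability of state III is 0.3619.

0.3619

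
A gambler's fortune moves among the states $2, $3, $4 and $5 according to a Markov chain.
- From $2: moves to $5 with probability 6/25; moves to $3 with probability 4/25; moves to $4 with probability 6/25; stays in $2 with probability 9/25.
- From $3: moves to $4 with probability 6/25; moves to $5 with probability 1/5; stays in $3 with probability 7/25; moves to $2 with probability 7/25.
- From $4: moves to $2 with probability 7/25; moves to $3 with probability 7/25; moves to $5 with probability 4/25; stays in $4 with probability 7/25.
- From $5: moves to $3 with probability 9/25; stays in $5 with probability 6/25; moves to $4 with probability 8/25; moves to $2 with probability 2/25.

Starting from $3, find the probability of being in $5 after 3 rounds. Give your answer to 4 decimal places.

0.2083

Propagate the distribution vector 3 rounds from $3.
After 0 rounds: (0.0000, 1.0000, 0.0000, 0.0000)
After 1 round: (0.2800, 0.2800, 0.2400, 0.2000)
After 2 rounds: (0.2624, 0.2624, 0.2656, 0.2096)
After 3 rounds: (0.2591, 0.2653, 0.2674, 0.2083)
P(in $5 after 3 rounds) = 0.2083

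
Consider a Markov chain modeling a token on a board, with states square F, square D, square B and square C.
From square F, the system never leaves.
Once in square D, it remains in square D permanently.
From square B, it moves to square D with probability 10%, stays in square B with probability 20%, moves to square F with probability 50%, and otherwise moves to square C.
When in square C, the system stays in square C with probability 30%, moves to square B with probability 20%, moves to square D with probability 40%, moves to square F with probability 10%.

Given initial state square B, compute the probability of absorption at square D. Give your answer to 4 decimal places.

0.2885

Let h(s) be the probability of absorption at square D starting from transient state s. Then h(square D) = 1 and h(square F) = 0. By first-step analysis:
h(square B) = 0.5·0 + 0.1·1 + 0.2·h(square B) + 0.2·h(square C)
h(square C) = 0.1·0 + 0.4·1 + 0.2·h(square B) + 0.3·h(square C)
Solving: h(square B) = 0.2885, h(square C) = 0.6538.
Starting from square B, the probability is 0.2885.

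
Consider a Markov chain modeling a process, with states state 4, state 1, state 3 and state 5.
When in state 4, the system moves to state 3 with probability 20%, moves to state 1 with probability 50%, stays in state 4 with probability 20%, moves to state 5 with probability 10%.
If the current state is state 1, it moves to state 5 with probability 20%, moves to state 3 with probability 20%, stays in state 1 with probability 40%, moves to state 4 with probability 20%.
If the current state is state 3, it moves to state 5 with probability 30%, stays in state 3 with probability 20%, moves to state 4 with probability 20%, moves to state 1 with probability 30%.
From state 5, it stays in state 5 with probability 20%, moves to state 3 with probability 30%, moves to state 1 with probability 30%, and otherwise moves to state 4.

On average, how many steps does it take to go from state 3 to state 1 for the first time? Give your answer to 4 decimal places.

2.9412

Let t(s) be the expected number of steps to first reach state 1 from state s, with t(state 1) = 0. Conditioning on the first step:
t(state 4) = 1 + 0.2·t(state 4) + 0.2·t(state 3) + 0.1·t(state 5)
t(state 3) = 1 + 0.2·t(state 4) + 0.2·t(state 3) + 0.3·t(state 5)
t(state 5) = 1 + 0.2·t(state 4) + 0.3·t(state 3) + 0.2·t(state 5)
Solving: t(state 4) = 2.3529, t(state 3) = 2.9412, t(state 5) = 2.9412.
Expected steps from state 3 to state 1: 2.9412.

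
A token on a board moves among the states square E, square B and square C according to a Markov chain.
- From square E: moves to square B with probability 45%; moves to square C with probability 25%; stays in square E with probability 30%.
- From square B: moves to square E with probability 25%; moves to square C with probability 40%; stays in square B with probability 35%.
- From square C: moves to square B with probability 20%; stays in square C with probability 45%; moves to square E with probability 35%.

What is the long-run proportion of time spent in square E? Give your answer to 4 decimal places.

Let the stationary distribution be π with π = πP and π_1 + π_2 + π_3 = 1.
π_1 = 0.3·π_1 + 0.25·π_2 + 0.35·π_3
π_2 = 0.45·π_1 + 0.35·π_2 + 0.2·π_3
Solving with the normalization constraint gives π = (0.3025, 0.3243, 0.3733).
So the stationary probability of square E is 0.3025.

0.3025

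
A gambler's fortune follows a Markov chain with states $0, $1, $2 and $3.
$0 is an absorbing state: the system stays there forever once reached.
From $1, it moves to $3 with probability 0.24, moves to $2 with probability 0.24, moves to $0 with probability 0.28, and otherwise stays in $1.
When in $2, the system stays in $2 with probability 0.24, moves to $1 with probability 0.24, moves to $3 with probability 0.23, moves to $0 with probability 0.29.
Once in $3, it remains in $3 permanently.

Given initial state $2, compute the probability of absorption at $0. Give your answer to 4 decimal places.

Let h(s) be the probability of absorption at $0 starting from transient state s. Then h($0) = 1 and h($3) = 0. By first-step analysis:
h($1) = 0.28·1 + 0.24·h($1) + 0.24·h($2) + 0.24·0
h($2) = 0.29·1 + 0.24·h($1) + 0.24·h($2) + 0.23·0
Solving: h($1) = 0.5431, h($2) = 0.5531.
Starting from $2, the probability is 0.5531.

0.5531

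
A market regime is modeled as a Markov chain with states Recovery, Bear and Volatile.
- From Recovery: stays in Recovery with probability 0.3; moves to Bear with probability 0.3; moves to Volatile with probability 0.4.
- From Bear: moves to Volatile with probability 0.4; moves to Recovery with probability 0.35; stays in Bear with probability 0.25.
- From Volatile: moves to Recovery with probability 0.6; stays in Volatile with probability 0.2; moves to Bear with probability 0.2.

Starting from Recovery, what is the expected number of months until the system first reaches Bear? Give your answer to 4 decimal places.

Let t(s) be the expected number of months to first reach Bear from state s, with t(Bear) = 0. Conditioning on the first month:
t(Recovery) = 1 + 0.3·t(Recovery) + 0.4·t(Volatile)
t(Volatile) = 1 + 0.6·t(Recovery) + 0.2·t(Volatile)
Solving: t(Recovery) = 3.7500, t(Volatile) = 4.0625.
Expected months from Recovery to Bear: 3.7500.

3.7500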